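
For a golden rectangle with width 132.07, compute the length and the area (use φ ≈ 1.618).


φ = (1 + √5) / 2 ≈ 1.618
Length = width × φ = 132.07 × 1.618 = 213.68926
≈ 213.69
Area = width × length = 132.07 × 213.68926 = 28221.9405682 ≈ 28221.94
= Length: 213.69, Area: 28221.94

Length: 213.69, Area: 28221.94


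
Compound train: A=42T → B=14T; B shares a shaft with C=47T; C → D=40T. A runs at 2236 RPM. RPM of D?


Stage 1: RPM_B = RPM_A × t_A/t_B = 2236 × 42/14 = 93912/14 = 6708.00
B and C share a shaft → RPM_C = RPM_B
Stage 2: RPM_D = RPM_C × t_C/t_D = RPM_A × (t_A×t_C)/(t_B×t_D)
Overall ratio = (42×47)/(14×40) = 1974/560
RPM_D = 2236 × 1974/560 = 4413864/560
= 7881.90 RPM

7881.90 RPM


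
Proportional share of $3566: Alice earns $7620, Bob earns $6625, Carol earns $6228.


Total income = 7620 + 6625 + 6228 = $20473
Alice: $3566 × 7620/20473 = $1327.26
Bob: $3566 × 6625/20473 = $1153.95
Carol: $3566 × 6228/20473 = $1084.80
= Alice: $1327.26, Bob: $1153.95, Carol: $1084.80

Alice: $1327.26, Bob: $1153.95, Carol: $1084.80


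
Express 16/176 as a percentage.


Percentage = (part / whole) × 100
= (16 / 176) × 100
≈ 9.09%

9.09%


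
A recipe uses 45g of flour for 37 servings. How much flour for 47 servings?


Direct proportion: y/x = constant
k = 45/37 ≈ 1.2162
y₂ = k × 47 = 45 × 47 / 37 = 2115/37
≈ 57.16

57.16


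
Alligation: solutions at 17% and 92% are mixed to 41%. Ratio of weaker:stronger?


Let x parts of 17% mix with y parts of 92%.
17x + 92y = 41(x + y)
17x + 92y = 41x + 41y
x(17 - 41) = y(41 - 92)
x/y = (92 - 41)/(41 - 17) = 51/24
Simplify: 17:8
= 17:8

17:8


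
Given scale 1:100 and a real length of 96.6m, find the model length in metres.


Model size = real / scale
= 96.6 / 100
= 0.9660 m

0.9660 m


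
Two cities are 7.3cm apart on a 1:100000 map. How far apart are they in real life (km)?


Real distance = map distance × scale
= 7.3cm × 100000
= 730000 cm = 7300.0 m
= 7.300 km

7.300 km


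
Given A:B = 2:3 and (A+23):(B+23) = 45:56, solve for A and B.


Let A = 2k, B = 3k.
(2k + 23) / (3k + 23) = 45/56
Cross-multiply: 56(2k + 23) = 45(3k + 23)
112k + 1288 = 135k + 1035
112k - 135k = 1035 - 1288
-23k = -253
k = -253/-23 = 11
A = 2×11 = 22, B = 3×11 = 33
= A = 22, B = 33

A = 22, B = 33


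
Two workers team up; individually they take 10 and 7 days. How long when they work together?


Rate of A = 1/10 per day
Rate of B = 1/7 per day
Combined rate = 1/10 + 1/7 = 17/70 ≈ 0.2429 per day
Days = 1 / combined rate = 70/17
≈ 4.12 days

4.12 days


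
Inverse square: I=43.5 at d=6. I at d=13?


I₁d₁² = I₂d₂²
I₂ = I₁ × (d₁/d₂)²
= 43.5 × (6/13)²
= 43.5 × 36/169
= 1566/169
≈ 9.2663

9.2663


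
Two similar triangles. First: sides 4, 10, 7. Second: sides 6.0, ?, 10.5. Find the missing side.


Scale factor = 6.0/4 = 1.5
Missing side = 10 × 1.5
= 15.0

15.0


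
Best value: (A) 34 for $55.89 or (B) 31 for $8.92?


Deal A: $55.89/34 = $1.6438/unit
Deal B: $8.92/31 = $0.2877/unit
B is cheaper per unit
= Deal B

Deal B


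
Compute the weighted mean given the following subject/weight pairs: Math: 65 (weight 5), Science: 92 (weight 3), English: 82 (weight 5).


Numerator = 65×5 + 92×3 + 82×5
= 325 + 276 + 410
= 1011
Total weight = 13
Weighted avg = 1011/13
= 77.77

77.77


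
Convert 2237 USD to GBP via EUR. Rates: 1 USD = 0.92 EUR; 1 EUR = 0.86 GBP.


Step 1: 2237 USD × 0.92 = 2058.04 EUR
Step 2: 2058.04 EUR × 0.86 = 1769.91 GBP
Implied rate USD→GBP = 0.92 × 0.86 = 0.7912
= 1769.91 GBP

1769.91 GBP


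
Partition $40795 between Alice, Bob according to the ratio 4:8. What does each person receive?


Total parts = 4 + 8 = 12
Alice: 40795 × 4/12 = 13598.33
Bob: 40795 × 8/12 = 27196.67
= Alice: $13598.33, Bob: $27196.67

Alice: $13598.33, Bob: $27196.67


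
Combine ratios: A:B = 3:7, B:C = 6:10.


Match B: multiply A:B by 6 → 18:42
Multiply B:C by 7 → 42:70
Combined: 18:42:70
GCD = 2
= 9:21:35

9:21:35


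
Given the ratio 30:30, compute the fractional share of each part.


Total parts = 30 + 30 = 60
First part: 30/60 = 1/2
Second part: 30/60 = 1/2
= 1/2 and 1/2

1/2 and 1/2


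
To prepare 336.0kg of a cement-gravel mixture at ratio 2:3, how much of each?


Total parts = 2 + 3 = 5
cement: 336.0 × 2/5 = 134.4kg
gravel: 336.0 × 3/5 = 201.6kg
= 134.4kg and 201.6kg

134.4kg and 201.6kg


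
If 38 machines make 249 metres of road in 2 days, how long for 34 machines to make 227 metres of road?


Days ∝ work / workers, so d₂ = d₁ × (m₁/m₂) × (w₂/w₁)
Workers factor (inverse): 38/34 ≈ 1.1176
Work factor (direct): 227/249 ≈ 0.9116
d₂ = 2 × 38/34 × 227/249 = (2 × 38 × 227) / (34 × 249) = 17252/8466
≈ 2.04 days

2.04 days


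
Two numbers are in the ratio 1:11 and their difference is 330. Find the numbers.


Let A = 1k, B = 11k.
11k - 1k = 330
10k = 330 → k = 330/10 = 33
A = 1×33 = 33, B = 11×33 = 363
= A = 33, B = 363

A = 33, B = 363


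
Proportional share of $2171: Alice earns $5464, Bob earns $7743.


Total income = 5464 + 7743 = $13207
Alice: $2171 × 5464/13207 = $898.19
Bob: $2171 × 7743/13207 = $1272.81
= Alice: $898.19, Bob: $1272.81

Alice: $898.19, Bob: $1272.81


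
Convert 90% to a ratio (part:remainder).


90% means 90 parts out of 100; remainder = 10
Part : remainder = 90:10
GCD = 10
= 9:1

9:1


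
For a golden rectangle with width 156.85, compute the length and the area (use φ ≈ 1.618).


φ = (1 + √5) / 2 ≈ 1.618
Length = width × φ = 156.85 × 1.618 = 253.7833
≈ 253.78
Area = width × length = 156.85 × 253.7833 = 39805.910605 ≈ 39805.91
= Length: 253.78, Area: 39805.91

Length: 253.78, Area: 39805.91


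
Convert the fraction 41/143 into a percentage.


Percentage = (part / whole) × 100
= (41 / 143) × 100
≈ 28.67%

28.67%


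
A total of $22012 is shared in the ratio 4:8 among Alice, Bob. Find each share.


Total parts = 4 + 8 = 12
Alice: 22012 × 4/12 = 7337.33
Bob: 22012 × 8/12 = 14674.67
= Alice: $7337.33, Bob: $14674.67

Alice: $7337.33, Bob: $14674.67


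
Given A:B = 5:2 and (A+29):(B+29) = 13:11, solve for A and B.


Let A = 5k, B = 2k.
(5k + 29) / (2k + 29) = 13/11
Cross-multiply: 11(5k + 29) = 13(2k + 29)
55k + 319 = 26k + 377
55k - 26k = 377 - 319
29k = 58
k = 58/29 = 2
A = 5×2 = 10, B = 2×2 = 4
= A = 10, B = 4

A = 10, B = 4


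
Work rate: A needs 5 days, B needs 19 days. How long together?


Rate of A = 1/5 per day
Rate of B = 1/19 per day
Combined rate = 1/5 + 1/19 = 24/95 ≈ 0.2526 per day
Days = 1 / combined rate = 95/24
≈ 3.96 days

3.96 days


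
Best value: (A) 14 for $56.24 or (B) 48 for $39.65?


Deal A: $56.24/14 = $4.0171/unit
Deal B: $39.65/48 = $0.8260/unit
B is cheaper per unit
= Deal B

Deal B


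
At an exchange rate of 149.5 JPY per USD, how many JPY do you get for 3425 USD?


Amount × rate = 3425 × 149.5
= 512037.50 JPY

512037.50 JPY


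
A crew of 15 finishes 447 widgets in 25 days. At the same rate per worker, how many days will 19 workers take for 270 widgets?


Days ∝ work / workers, so d₂ = d₁ × (m₁/m₂) × (w₂/w₁)
Workers factor (inverse): 15/19 ≈ 0.7895
Work factor (direct): 270/447 ≈ 0.6040
d₂ = 25 × 15/19 × 270/447 = (25 × 15 × 270) / (19 × 447) = 101250/8493
≈ 11.92 days

11.92 days


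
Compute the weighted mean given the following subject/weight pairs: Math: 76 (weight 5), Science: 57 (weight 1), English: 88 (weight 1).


Numerator = 76×5 + 57×1 + 88×1
= 380 + 57 + 88
= 525
Total weight = 7
Weighted avg = 525/7
= 75.00

75.00


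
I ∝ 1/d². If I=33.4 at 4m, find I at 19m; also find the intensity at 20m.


I₁d₁² = I₂d₂²
I at 19m = 33.4 × (4/19)² = 33.4 × 16/361 = 534.4/361 ≈ 1.4803
I at 20m = 33.4 × (4/20)² = 33.4 × 16/400 = 534.4/400 = 1.3360
= 1.4803 and 1.3360

1.4803 and 1.3360


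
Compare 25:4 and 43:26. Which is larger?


25/4 = 6.2500
43/26 = 1.6538
6.2500 > 1.6538, so 25:4 is greater
= 25:4

25:4


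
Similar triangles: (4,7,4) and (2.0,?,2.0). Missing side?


Scale factor = 2.0/4 = 0.5
Missing side = 7 × 0.5
= 3.5

3.5


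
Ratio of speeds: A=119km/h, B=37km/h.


Ratio = 119:37
GCD = 1
Simplified = 119:37
Time ratio (same distance) = 37:119
Speed ratio = 119:37

119:37


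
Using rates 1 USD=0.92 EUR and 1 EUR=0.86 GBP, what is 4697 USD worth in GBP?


Step 1: 4697 USD × 0.92 = 4321.24 EUR
Step 2: 4321.24 EUR × 0.86 = 3716.27 GBP
Implied rate USD→GBP = 0.92 × 0.86 = 0.7912
= 3716.27 GBP

3716.27 GBP


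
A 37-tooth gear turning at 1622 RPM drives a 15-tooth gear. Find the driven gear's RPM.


Gear ratio = 37:15 = 37:15
RPM_B = RPM_A × (teeth_A / teeth_B)
= 1622 × (37/15)
= 4000.9 RPM

4000.9 RPM


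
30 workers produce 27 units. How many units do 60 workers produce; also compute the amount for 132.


Direct proportion: y/x = constant
k = 27/30 = 0.9000
y at x=60: k × 60 = 27 × 60 / 30 = 1620/30 = 54.00
y at x=132: k × 132 = 27 × 132 / 30 = 3564/30 = 118.80
= 54.00 and 118.80

54.00 and 118.80


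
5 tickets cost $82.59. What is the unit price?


Unit rate = total / quantity
= 82.59 / 5
= $16.52 per unit

$16.52 per unit


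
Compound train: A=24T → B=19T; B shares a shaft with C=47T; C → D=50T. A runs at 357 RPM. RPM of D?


Stage 1: RPM_B = RPM_A × t_A/t_B = 357 × 24/19 = 8568/19 ≈ 450.95
B and C share a shaft → RPM_C = RPM_B
Stage 2: RPM_D = RPM_C × t_C/t_D = RPM_A × (t_A×t_C)/(t_B×t_D)
Overall ratio = (24×47)/(19×50) = 1128/950
RPM_D = 357 × 1128/950 = 402696/950
≈ 423.89 RPM

423.89 RPM


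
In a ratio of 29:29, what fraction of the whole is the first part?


Total parts = 29 + 29 = 58
First part: 29/58 = 1/2
= 1/2

1/2


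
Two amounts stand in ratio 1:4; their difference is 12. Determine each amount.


Let A = 1k, B = 4k.
4k - 1k = 12
3k = 12 → k = 12/3 = 4
A = 1×4 = 4, B = 4×4 = 16
= A = 4, B = 16

A = 4, B = 16


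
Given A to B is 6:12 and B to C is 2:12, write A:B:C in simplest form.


Match B: multiply A:B by 2 → 12:24
Multiply B:C by 12 → 24:144
Combined: 12:24:144
GCD = 12
= 1:2:12

1:2:12


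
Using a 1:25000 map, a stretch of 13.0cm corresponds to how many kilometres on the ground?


Real distance = map distance × scale
= 13.0cm × 25000
= 325000 cm = 3250.0 m
= 3.250 km

3.250 km


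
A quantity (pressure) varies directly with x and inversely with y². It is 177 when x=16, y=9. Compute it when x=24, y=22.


z = k·x/y²
Solve for k using the known point: k = z·y²/x = 177×81/16 = 14337/16 = 896.0625
Now evaluate at x=24, y=22:
z = k × 24 / 484 = (14337 × 24) / (16 × 484) = 344088/7744
≈ 44.4329

44.4329


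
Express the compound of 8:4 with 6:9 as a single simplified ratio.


Compound ratio = (8×6) : (4×9)
= 48:36
GCD = 12
= 4:3

4:3


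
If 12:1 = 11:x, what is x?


Cross multiply: 12 × x = 1 × 11
12x = 11
x = 11 / 12
= 0.92

0.92


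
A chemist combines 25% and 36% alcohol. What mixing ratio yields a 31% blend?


Let x parts of 25% mix with y parts of 36%.
25x + 36y = 31(x + y)
25x + 36y = 31x + 31y
x(25 - 31) = y(31 - 36)
x/y = (36 - 31)/(31 - 25) = 5/6
Simplify: 5:6
= 5:6

5:6


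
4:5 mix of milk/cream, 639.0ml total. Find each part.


Total parts = 4 + 5 = 9
milk: 639.0 × 4/9 = 284.0ml
cream: 639.0 × 5/9 = 355.0ml
= 284.0ml and 355.0ml

284.0ml and 355.0ml


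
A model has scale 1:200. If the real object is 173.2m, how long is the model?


Model size = real / scale
= 173.2 / 200
= 0.8660 m

0.8660 m


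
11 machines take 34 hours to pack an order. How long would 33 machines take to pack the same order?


Inverse proportion: x × y = constant
k = 11 × 34 = 374
y₂ = k / 33 = 374 / 33
= 11.33

11.33


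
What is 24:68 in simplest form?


GCD(24, 68) = 4
24/4 : 68/4
= 6:17

6:17


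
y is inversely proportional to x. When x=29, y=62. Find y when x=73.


Inverse proportion: x × y = constant
k = 29 × 62 = 1798
y₂ = k / 73 = 1798 / 73
= 24.63

24.63


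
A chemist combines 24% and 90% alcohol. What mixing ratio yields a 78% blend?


Let x parts of 24% mix with y parts of 90%.
24x + 90y = 78(x + y)
24x + 90y = 78x + 78y
x(24 - 78) = y(78 - 90)
x/y = (90 - 78)/(78 - 24) = 12/54
Simplify: 2:9
= 2:9

2:9


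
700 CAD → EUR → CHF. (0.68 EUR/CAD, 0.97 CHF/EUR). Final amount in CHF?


Step 1: 700 CAD × 0.68 = 476.00 EUR
Step 2: 476.00 EUR × 0.97 = 461.72 CHF
Implied rate CAD→CHF = 0.68 × 0.97 = 0.6596
= 461.72 CHF

461.72 CHF


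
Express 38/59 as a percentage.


Percentage = (part / whole) × 100
= (38 / 59) × 100
≈ 64.41%

64.41%


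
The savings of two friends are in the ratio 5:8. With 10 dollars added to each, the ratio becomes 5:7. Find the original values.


Let A = 5k, B = 8k.
(5k + 10) / (8k + 10) = 5/7
Cross-multiply: 7(5k + 10) = 5(8k + 10)
35k + 70 = 40k + 50
35k - 40k = 50 - 70
-5k = -20
k = -20/-5 = 4
A = 5×4 = 20, B = 8×4 = 32
= A = 20, B = 32

A = 20, B = 32


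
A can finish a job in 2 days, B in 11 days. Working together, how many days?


Rate of A = 1/2 per day
Rate of B = 1/11 per day
Combined rate = 1/2 + 1/11 = 13/22 ≈ 0.5909 per day
Days = 1 / combined rate = 22/13
≈ 1.69 days

1.69 days


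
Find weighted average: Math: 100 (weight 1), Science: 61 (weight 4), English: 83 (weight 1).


Numerator = 100×1 + 61×4 + 83×1
= 100 + 244 + 83
= 427
Total weight = 6
Weighted avg = 427/6
= 71.17

71.17


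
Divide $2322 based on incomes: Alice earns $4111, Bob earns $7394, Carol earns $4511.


Total income = 4111 + 7394 + 4511 = $16016
Alice: $2322 × 4111/16016 = $596.01
Bob: $2322 × 7394/16016 = $1071.98
Carol: $2322 × 4511/16016 = $654.00
= Alice: $596.01, Bob: $1071.98, Carol: $654.00

Alice: $596.01, Bob: $1071.98, Carol: $654.00


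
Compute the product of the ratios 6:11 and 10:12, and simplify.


Compound ratio = (6×10) : (11×12)
= 60:132
GCD = 12
= 5:11

5:11


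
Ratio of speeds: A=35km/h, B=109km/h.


Ratio = 35:109
GCD = 1
Simplified = 35:109
Time ratio (same distance) = 109:35
Speed ratio = 35:109

35:109


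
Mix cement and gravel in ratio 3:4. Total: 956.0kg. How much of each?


Total parts = 3 + 4 = 7
cement: 956.0 × 3/7 = 409.7kg
gravel: 956.0 × 4/7 = 546.3kg
= 409.7kg and 546.3kg

409.7kg and 546.3kg


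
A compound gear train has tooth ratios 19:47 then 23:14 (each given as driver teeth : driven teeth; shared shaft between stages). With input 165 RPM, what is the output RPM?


Stage 1: RPM_B = RPM_A × t_A/t_B = 165 × 19/47 = 3135/47 ≈ 66.70
B and C share a shaft → RPM_C = RPM_B
Stage 2: RPM_D = RPM_C × t_C/t_D = RPM_A × (t_A×t_C)/(t_B×t_D)
Overall ratio = (19×23)/(47×14) = 437/658
RPM_D = 165 × 437/658 = 72105/658
≈ 109.58 RPM

109.58 RPM


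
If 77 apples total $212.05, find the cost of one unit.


Unit rate = total / quantity
= 212.05 / 77
= $2.75 per unit

$2.75 per unit


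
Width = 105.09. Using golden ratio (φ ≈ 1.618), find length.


φ = (1 + √5) / 2 ≈ 1.618
Length = width × φ = 105.09 × 1.618 = 170.03562
≈ 170.04

170.04


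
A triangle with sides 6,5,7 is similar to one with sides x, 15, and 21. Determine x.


Scale factor = 15/5 = 3
Missing side = 6 × 3
= 18.0

18.0


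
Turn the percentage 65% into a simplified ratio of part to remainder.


65% means 65 parts out of 100; remainder = 35
Part : remainder = 65:35
GCD = 5
= 13:7

13:7


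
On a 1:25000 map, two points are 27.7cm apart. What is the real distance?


Real distance = map distance × scale
= 27.7cm × 25000
= 692500 cm = 6925.0 m
= 6.925 km

6.925 km


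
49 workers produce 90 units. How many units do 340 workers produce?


Direct proportion: y/x = constant
k = 90/49 ≈ 1.8367
y₂ = k × 340 = 90 × 340 / 49 = 30600/49
≈ 624.49

624.49


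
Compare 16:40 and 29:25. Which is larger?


16/40 = 0.4000
29/25 = 1.1600
0.4000 < 1.1600, so 16:40 is less
= 29:25

29:25


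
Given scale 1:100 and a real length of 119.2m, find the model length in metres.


Model size = real / scale
= 119.2 / 100
= 1.1920 m

1.1920 m


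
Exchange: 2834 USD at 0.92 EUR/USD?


Amount × rate = 2834 × 0.92
= 2607.28 EUR

2607.28 EUR


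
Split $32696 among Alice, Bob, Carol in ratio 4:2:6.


Total parts = 4 + 2 + 6 = 12
Alice: 32696 × 4/12 = 10898.67
Bob: 32696 × 2/12 = 5449.33
Carol: 32696 × 6/12 = 16348.00
= Alice: $10898.67, Bob: $5449.33, Carol: $16348.00

Alice: $10898.67, Bob: $5449.33, Carol: $16348.00


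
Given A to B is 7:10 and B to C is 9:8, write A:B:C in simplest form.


Match B: multiply A:B by 9 → 63:90
Multiply B:C by 10 → 90:80
Combined: 63:90:80
GCD = 1
= 63:90:80

63:90:80


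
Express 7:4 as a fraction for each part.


Total parts = 7 + 4 = 11
First part: 7/11 = 7/11
Second part: 4/11 = 4/11
= 7/11 and 4/11

7/11 and 4/11


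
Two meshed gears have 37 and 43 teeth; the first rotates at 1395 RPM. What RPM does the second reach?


Gear ratio = 37:43 = 37:43
RPM_B = RPM_A × (teeth_A / teeth_B)
= 1395 × (37/43)
= 1200.3 RPM

1200.3 RPM


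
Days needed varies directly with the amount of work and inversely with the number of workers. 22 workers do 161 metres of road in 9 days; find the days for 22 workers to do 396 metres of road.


Days ∝ work / workers, so d₂ = d₁ × (m₁/m₂) × (w₂/w₁)
Workers factor (inverse): 22/22 = 1.0000
Work factor (direct): 396/161 ≈ 2.4596
d₂ = 9 × 22/22 × 396/161 = (9 × 22 × 396) / (22 × 161) = 78408/3542
≈ 22.14 days

22.14 days


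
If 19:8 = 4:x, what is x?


Cross multiply: 19 × x = 8 × 4
19x = 32
x = 32 / 19
= 1.68

1.68


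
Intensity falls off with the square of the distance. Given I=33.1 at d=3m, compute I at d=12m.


I₁d₁² = I₂d₂²
I₂ = I₁ × (d₁/d₂)²
= 33.1 × (3/12)²
= 33.1 × 9/144
= 297.9/144
≈ 2.0688

2.0688


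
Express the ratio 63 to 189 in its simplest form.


GCD(63, 189) = 63
63/63 : 189/63
= 1:3

1:3


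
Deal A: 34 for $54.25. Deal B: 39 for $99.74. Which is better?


Deal A: $54.25/34 = $1.5956/unit
Deal B: $99.74/39 = $2.5574/unit
A is cheaper per unit
= Deal A

Deal A


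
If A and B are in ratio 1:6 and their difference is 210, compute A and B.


Let A = 1k, B = 6k.
6k - 1k = 210
5k = 210 → k = 210/5 = 42
A = 1×42 = 42, B = 6×42 = 252
= A = 42, B = 252

A = 42, B = 252


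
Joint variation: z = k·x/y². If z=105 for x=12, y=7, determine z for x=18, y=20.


z = k·x/y²
Solve for k using the known point: k = z·y²/x = 105×49/12 = 5145/12 = 428.7500
Now evaluate at x=18, y=20:
z = k × 18 / 400 = (5145 × 18) / (12 × 400) = 92610/4800
≈ 19.2938

19.2938


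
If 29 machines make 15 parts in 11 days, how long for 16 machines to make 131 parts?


Days ∝ work / workers, so d₂ = d₁ × (m₁/m₂) × (w₂/w₁)
Workers factor (inverse): 29/16 = 1.8125
Work factor (direct): 131/15 ≈ 8.7333
d₂ = 11 × 29/16 × 131/15 = (11 × 29 × 131) / (16 × 15) = 41789/240
≈ 174.12 days

174.12 days


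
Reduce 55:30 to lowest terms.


GCD(55, 30) = 5
55/5 : 30/5
= 11:6

11:6


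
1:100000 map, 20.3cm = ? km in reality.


Real distance = map distance × scale
= 20.3cm × 100000
= 2030000 cm = 20300.0 m
= 20.300 km

20.300 km


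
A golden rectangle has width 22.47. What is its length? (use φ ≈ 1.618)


φ = (1 + √5) / 2 ≈ 1.618
Length = width × φ = 22.47 × 1.618 = 36.35646
≈ 36.36

36.36


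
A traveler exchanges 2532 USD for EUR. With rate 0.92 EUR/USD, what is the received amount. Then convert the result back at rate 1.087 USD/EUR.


Amount × rate = 2532 × 0.92 = 2329.44 EUR
Round-trip: 2329.44 × 1.087 = 2532.10 USD
= 2329.44 EUR, then 2532.10 USD

2329.44 EUR, then 2532.10 USD


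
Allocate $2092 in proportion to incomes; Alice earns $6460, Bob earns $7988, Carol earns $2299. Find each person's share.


Total income = 6460 + 7988 + 2299 = $16747
Alice: $2092 × 6460/16747 = $806.97
Bob: $2092 × 7988/16747 = $997.84
Carol: $2092 × 2299/16747 = $287.19
= Alice: $806.97, Bob: $997.84, Carol: $287.19

Alice: $806.97, Bob: $997.84, Carol: $287.19


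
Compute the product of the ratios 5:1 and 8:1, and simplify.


Compound ratio = (5×8) : (1×1)
= 40:1
GCD = 1
= 40:1

40:1


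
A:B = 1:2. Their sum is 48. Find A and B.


Let A = 1k, B = 2k.
1k + 2k = 48
3k = 48 → k = 48/3 = 16
A = 1×16 = 16, B = 2×16 = 32
= A = 16, B = 32

A = 16, B = 32


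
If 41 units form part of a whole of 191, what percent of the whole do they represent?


Percentage = (part / whole) × 100
= (41 / 191) × 100
≈ 21.47%

21.47%


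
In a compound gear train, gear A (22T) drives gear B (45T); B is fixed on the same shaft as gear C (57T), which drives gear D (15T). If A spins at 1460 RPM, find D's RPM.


Stage 1: RPM_B = RPM_A × t_A/t_B = 1460 × 22/45 = 32120/45 ≈ 713.78
B and C share a shaft → RPM_C = RPM_B
Stage 2: RPM_D = RPM_C × t_C/t_D = RPM_A × (t_A×t_C)/(t_B×t_D)
Overall ratio = (22×57)/(45×15) = 1254/675
RPM_D = 1460 × 1254/675 = 1830840/675
≈ 2712.36 RPM

2712.36 RPM


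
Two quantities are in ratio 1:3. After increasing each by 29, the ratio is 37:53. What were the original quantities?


Let A = 1k, B = 3k.
(1k + 29) / (3k + 29) = 37/53
Cross-multiply: 53(1k + 29) = 37(3k + 29)
53k + 1537 = 111k + 1073
53k - 111k = 1073 - 1537
-58k = -464
k = -464/-58 = 8
A = 1×8 = 8, B = 3×8 = 24
= A = 8, B = 24

A = 8, B = 24


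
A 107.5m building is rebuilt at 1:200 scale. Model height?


Model size = real / scale
= 107.5 / 200
= 0.5375 m

0.5375 m


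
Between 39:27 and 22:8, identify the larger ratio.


39/27 = 1.4444
22/8 = 2.7500
1.4444 < 2.7500, so 39:27 is less
= 22:8

22:8


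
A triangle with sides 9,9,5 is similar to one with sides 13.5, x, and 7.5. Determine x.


Scale factor = 13.5/9 = 1.5
Missing side = 9 × 1.5
= 13.5

13.5


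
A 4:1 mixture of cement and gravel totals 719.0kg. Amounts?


Total parts = 4 + 1 = 5
cement: 719.0 × 4/5 = 575.2kg
gravel: 719.0 × 1/5 = 143.8kg
= 575.2kg and 143.8kg

575.2kg and 143.8kg


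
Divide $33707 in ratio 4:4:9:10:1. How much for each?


Total parts = 4 + 4 + 9 + 10 + 1 = 28
Part 1: 33707 × 4/28 = 4815.29
Part 2: 33707 × 4/28 = 4815.29
Part 3: 33707 × 9/28 = 10834.39
Part 4: 33707 × 10/28 = 12038.21
Part 5: 33707 × 1/28 = 1203.82
= Part 1: $4815.29, Part 2: $4815.29, Part 3: $10834.39, Part 4: $12038.21, Part 5: $1203.82

Part 1: $4815.29, Part 2: $4815.29, Part 3: $10834.39, Part 4: $12038.21, Part 5: $1203.82


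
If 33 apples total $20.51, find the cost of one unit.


Unit rate = total / quantity
= 20.51 / 33
= $0.62 per unit

$0.62 per unit


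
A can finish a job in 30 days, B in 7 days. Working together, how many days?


Rate of A = 1/30 per day
Rate of B = 1/7 per day
Combined rate = 1/30 + 1/7 = 37/210 ≈ 0.1762 per day
Days = 1 / combined rate = 210/37
≈ 5.68 days

5.68 days


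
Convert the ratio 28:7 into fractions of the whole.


Total parts = 28 + 7 = 35
First part: 28/35 = 4/5
Second part: 7/35 = 1/5
= 4/5 and 1/5

4/5 and 1/5


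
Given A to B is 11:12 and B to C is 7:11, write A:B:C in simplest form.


Match B: multiply A:B by 7 → 77:84
Multiply B:C by 12 → 84:132
Combined: 77:84:132
GCD = 1
= 77:84:132

77:84:132


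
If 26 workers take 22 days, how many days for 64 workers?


Inverse proportion: x × y = constant
k = 26 × 22 = 572
y₂ = k / 64 = 572 / 64
= 8.94

8.94


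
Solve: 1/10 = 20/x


Cross multiply: 1 × x = 10 × 20
1x = 200
x = 200 / 1
= 200.00

200.00


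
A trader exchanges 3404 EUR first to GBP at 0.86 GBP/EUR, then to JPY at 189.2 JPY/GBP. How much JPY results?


Step 1: 3404 EUR × 0.86 = 2927.44 GBP
Step 2: 2927.44 GBP × 189.2 = 553871.65 JPY
Implied rate EUR→JPY = 0.86 × 189.2 = 162.7120
= 553871.65 JPY

553871.65 JPY


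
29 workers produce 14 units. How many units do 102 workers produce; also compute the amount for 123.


Direct proportion: y/x = constant
k = 14/29 ≈ 0.4828
y at x=102: k × 102 = 14 × 102 / 29 = 1428/29 ≈ 49.24
y at x=123: k × 123 = 14 × 123 / 29 = 1722/29 ≈ 59.38
= 49.24 and 59.38

49.24 and 59.38


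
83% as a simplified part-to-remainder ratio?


83% means 83 parts out of 100; remainder = 17
Part : remainder = 83:17
GCD = 1
= 83:17

83:17


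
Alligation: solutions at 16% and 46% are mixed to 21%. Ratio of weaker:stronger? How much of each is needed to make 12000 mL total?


Let x parts of 16% mix with y parts of 46%.
16x + 46y = 21(x + y)
16x + 46y = 21x + 21y
x(16 - 21) = y(21 - 46)
x/y = (46 - 21)/(21 - 16) = 25/5
Simplify: 5:1
Total parts = 6; one part = 12000/6 = 2000.00 mL
16% solution: 5×2000.00 = 10000.00 mL
46% solution: 1×2000.00 = 2000.00 mL
= ratio 5:1; 10000.00 mL and 2000.00 mL

ratio 5:1; 10000.00 mL and 2000.00 mL


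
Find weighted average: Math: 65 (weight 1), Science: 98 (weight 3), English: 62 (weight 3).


Numerator = 65×1 + 98×3 + 62×3
= 65 + 294 + 186
= 545
Total weight = 7
Weighted avg = 545/7
= 77.86

77.86


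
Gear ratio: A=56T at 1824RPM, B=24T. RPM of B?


Gear ratio = 56:24 = 7:3
RPM_B = RPM_A × (teeth_A / teeth_B)
= 1824 × (56/24)
= 4256.0 RPM

4256.0 RPM


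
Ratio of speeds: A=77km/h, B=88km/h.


Ratio = 77:88
GCD = 11
Simplified = 7:8
Time ratio (same distance) = 8:7
Speed ratio = 7:8

7:8


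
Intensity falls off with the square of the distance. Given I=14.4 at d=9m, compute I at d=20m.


I₁d₁² = I₂d₂²
I₂ = I₁ × (d₁/d₂)²
= 14.4 × (9/20)²
= 14.4 × 81/400
= 1166.4/400
= 2.9160

2.9160


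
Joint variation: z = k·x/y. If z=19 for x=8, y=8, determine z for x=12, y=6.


z = k·x/y
Solve for k using the known point: k = z·y/x = 19×8/8 = 152/8 = 19.0000
Now evaluate at x=12, y=6:
z = k × 12 / 6 = (152 × 12) / (8 × 6) = 1824/48
= 38.0000

38.0000


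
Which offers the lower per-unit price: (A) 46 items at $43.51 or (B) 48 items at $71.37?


Deal A: $43.51/46 = $0.9459/unit
Deal B: $71.37/48 = $1.4869/unit
A is cheaper per unit
= Deal A

Deal A


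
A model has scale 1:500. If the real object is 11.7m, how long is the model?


Model size = real / scale
= 11.7 / 500
= 0.0234 m

0.0234 m


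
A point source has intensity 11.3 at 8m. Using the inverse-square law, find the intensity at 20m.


I₁d₁² = I₂d₂²
I₂ = I₁ × (d₁/d₂)²
= 11.3 × (8/20)²
= 11.3 × 64/400
= 723.2/400
= 1.8080

1.8080


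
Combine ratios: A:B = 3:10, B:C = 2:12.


Match B: multiply A:B by 2 → 6:20
Multiply B:C by 10 → 20:120
Combined: 6:20:120
GCD = 2
= 3:10:60

3:10:60


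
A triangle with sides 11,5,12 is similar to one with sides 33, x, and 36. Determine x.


Scale factor = 33/11 = 3
Missing side = 5 × 3
= 15.0

15.0


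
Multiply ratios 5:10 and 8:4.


Compound ratio = (5×8) : (10×4)
= 40:40
GCD = 40
= 1:1

1:1


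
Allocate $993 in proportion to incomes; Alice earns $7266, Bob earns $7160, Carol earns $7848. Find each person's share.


Total income = 7266 + 7160 + 7848 = $22274
Alice: $993 × 7266/22274 = $323.93
Bob: $993 × 7160/22274 = $319.20
Carol: $993 × 7848/22274 = $349.87
= Alice: $323.93, Bob: $319.20, Carol: $349.87

Alice: $323.93, Bob: $319.20, Carol: $349.87


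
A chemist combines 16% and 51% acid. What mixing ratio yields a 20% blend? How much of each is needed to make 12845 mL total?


Let x parts of 16% mix with y parts of 51%.
16x + 51y = 20(x + y)
16x + 51y = 20x + 20y
x(16 - 20) = y(20 - 51)
x/y = (51 - 20)/(20 - 16) = 31/4
Simplify: 31:4
Total parts = 35; one part = 12845/35 = 367.00 mL
16% solution: 31×367.00 = 11377.00 mL
51% solution: 4×367.00 = 1468.00 mL
= ratio 31:4; 11377.00 mL and 1468.00 mL

ratio 31:4; 11377.00 mL and 1468.00 mL


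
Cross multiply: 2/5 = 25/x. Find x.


Cross multiply: 2 × x = 5 × 25
2x = 125
x = 125 / 2
= 62.50

62.50


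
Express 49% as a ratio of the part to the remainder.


49% means 49 parts out of 100; remainder = 51
Part : remainder = 49:51
GCD = 1
= 49:51

49:51


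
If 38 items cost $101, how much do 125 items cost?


Direct proportion: y/x = constant
k = 101/38 ≈ 2.6579
y₂ = k × 125 = 101 × 125 / 38 = 12625/38
≈ 332.24

332.24


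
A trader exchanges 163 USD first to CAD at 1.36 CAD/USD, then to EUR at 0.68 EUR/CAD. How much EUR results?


Step 1: 163 USD × 1.36 = 221.68 CAD
Step 2: 221.68 CAD × 0.68 = 150.74 EUR
Implied rate USD→EUR = 1.36 × 0.68 = 0.9248
= 150.74 EUR

150.74 EUR


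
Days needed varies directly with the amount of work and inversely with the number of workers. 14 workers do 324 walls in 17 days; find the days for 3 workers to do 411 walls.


Days ∝ work / workers, so d₂ = d₁ × (m₁/m₂) × (w₂/w₁)
Workers factor (inverse): 14/3 ≈ 4.6667
Work factor (direct): 411/324 ≈ 1.2685
d₂ = 17 × 14/3 × 411/324 = (17 × 14 × 411) / (3 × 324) = 97818/972
≈ 100.64 days

100.64 days


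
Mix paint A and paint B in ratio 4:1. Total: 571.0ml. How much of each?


Total parts = 4 + 1 = 5
paint A: 571.0 × 4/5 = 456.8ml
paint B: 571.0 × 1/5 = 114.2ml
= 456.8ml and 114.2ml

456.8ml and 114.2ml


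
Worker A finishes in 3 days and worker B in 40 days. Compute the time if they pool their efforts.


Rate of A = 1/3 per day
Rate of B = 1/40 per day
Combined rate = 1/3 + 1/40 = 43/120 ≈ 0.3583 per day
Days = 1 / combined rate = 120/43
≈ 2.79 days

2.79 days


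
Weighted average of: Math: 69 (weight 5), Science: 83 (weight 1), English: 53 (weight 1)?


Numerator = 69×5 + 83×1 + 53×1
= 345 + 83 + 53
= 481
Total weight = 7
Weighted avg = 481/7
= 68.71

68.71


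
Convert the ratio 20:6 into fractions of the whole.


Total parts = 20 + 6 = 26
First part: 20/26 = 10/13
Second part: 6/26 = 3/13
= 10/13 and 3/13

10/13 and 3/13


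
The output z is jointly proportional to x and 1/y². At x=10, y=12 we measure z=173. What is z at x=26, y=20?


z = k·x/y²
Solve for k using the known point: k = z·y²/x = 173×144/10 = 24912/10 = 2491.2000
Now evaluate at x=26, y=20:
z = k × 26 / 400 = (24912 × 26) / (10 × 400) = 647712/4000
= 161.9280

161.9280


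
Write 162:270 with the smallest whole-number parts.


GCD(162, 270) = 54
162/54 : 270/54
= 3:5

3:5


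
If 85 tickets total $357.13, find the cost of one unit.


Unit rate = total / quantity
= 357.13 / 85
= $4.20 per unit

$4.20 per unit


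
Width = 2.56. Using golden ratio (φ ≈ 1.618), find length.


φ = (1 + √5) / 2 ≈ 1.618
Length = width × φ = 2.56 × 1.618 = 4.14208
≈ 4.14

4.14


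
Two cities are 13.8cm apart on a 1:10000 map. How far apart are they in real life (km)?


Real distance = map distance × scale
= 13.8cm × 10000
= 138000 cm = 1380.0 m
= 1.380 km

1.380 km


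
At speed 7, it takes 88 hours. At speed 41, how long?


Inverse proportion: x × y = constant
k = 7 × 88 = 616
y₂ = k / 41 = 616 / 41
= 15.02

15.02


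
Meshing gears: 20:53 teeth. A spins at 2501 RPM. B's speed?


Gear ratio = 20:53 = 20:53
RPM_B = RPM_A × (teeth_A / teeth_B)
= 2501 × (20/53)
= 943.8 RPM

943.8 RPM


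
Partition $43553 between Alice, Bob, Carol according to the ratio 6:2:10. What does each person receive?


Total parts = 6 + 2 + 10 = 18
Alice: 43553 × 6/18 = 14517.67
Bob: 43553 × 2/18 = 4839.22
Carol: 43553 × 10/18 = 24196.11
= Alice: $14517.67, Bob: $4839.22, Carol: $24196.11

Alice: $14517.67, Bob: $4839.22, Carol: $24196.11


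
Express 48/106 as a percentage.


Percentage = (part / whole) × 100
= (48 / 106) × 100
≈ 45.28%

45.28%


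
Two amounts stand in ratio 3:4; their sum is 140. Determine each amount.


Let A = 3k, B = 4k.
3k + 4k = 140
7k = 140 → k = 140/7 = 20
A = 3×20 = 60, B = 4×20 = 80
= A = 60, B = 80

A = 60, B = 80


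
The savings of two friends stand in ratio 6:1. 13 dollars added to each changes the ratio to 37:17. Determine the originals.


Let A = 6k, B = 1k.
(6k + 13) / (1k + 13) = 37/17
Cross-multiply: 17(6k + 13) = 37(1k + 13)
102k + 221 = 37k + 481
102k - 37k = 481 - 221
65k = 260
k = 260/65 = 4
A = 6×4 = 24, B = 1×4 = 4
= A = 24, B = 4

A = 24, B = 4


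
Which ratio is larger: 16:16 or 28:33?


16/16 = 1.0000
28/33 = 0.8485
1.0000 > 0.8485, so 16:16 is greater
= 16:16

16:16


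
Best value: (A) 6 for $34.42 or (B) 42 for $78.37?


Deal A: $34.42/6 = $5.7367/unit
Deal B: $78.37/42 = $1.8660/unit
B is cheaper per unit
= Deal B

Deal B


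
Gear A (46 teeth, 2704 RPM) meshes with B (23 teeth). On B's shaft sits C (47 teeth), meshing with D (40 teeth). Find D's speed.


Stage 1: RPM_B = RPM_A × t_A/t_B = 2704 × 46/23 = 124384/23 = 5408.00
B and C share a shaft → RPM_C = RPM_B
Stage 2: RPM_D = RPM_C × t_C/t_D = RPM_A × (t_A×t_C)/(t_B×t_D)
Overall ratio = (46×47)/(23×40) = 2162/920
RPM_D = 2704 × 2162/920 = 5846048/920
= 6354.40 RPM

6354.40 RPM


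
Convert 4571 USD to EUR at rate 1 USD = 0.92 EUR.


Amount × rate = 4571 × 0.92
= 4205.32 EUR

4205.32 EUR


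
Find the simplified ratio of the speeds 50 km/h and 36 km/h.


Ratio = 50:36
GCD = 2
Simplified = 25:18
Time ratio (same distance) = 18:25
Speed ratio = 25:18

25:18


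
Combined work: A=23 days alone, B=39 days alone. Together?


Rate of A = 1/23 per day
Rate of B = 1/39 per day
Combined rate = 1/23 + 1/39 = 62/897 ≈ 0.0691 per day
Days = 1 / combined rate = 897/62
≈ 14.47 days

14.47 days


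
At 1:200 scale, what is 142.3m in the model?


Model size = real / scale
= 142.3 / 200
= 0.7115 m

0.7115 m


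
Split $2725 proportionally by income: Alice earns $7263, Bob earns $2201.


Total income = 7263 + 2201 = $9464
Alice: $2725 × 7263/9464 = $2091.26
Bob: $2725 × 2201/9464 = $633.74
= Alice: $2091.26, Bob: $633.74

Alice: $2091.26, Bob: $633.74


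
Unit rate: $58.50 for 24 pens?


Unit rate = total / quantity
= 58.50 / 24
= $2.44 per unit

$2.44 per unit


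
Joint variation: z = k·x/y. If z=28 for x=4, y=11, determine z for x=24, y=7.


z = k·x/y
Solve for k using the known point: k = z·y/x = 28×11/4 = 308/4 = 77.0000
Now evaluate at x=24, y=7:
z = k × 24 / 7 = (308 × 24) / (4 × 7) = 7392/28
= 264.0000

264.0000


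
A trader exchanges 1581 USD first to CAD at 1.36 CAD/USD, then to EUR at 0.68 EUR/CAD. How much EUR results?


Step 1: 1581 USD × 1.36 = 2150.16 CAD
Step 2: 2150.16 CAD × 0.68 = 1462.11 EUR
Implied rate USD→EUR = 1.36 × 0.68 = 0.9248
= 1462.11 EUR

1462.11 EUR


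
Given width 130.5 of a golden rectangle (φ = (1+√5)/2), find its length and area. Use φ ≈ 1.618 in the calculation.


φ = (1 + √5) / 2 ≈ 1.618
Length = width × φ = 130.5 × 1.618 = 211.149
≈ 211.15
Area = width × length = 130.5 × 211.149 = 27554.9445 ≈ 27554.94
= Length: 211.15, Area: 27554.94

Length: 211.15, Area: 27554.94


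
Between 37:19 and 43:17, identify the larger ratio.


37/19 = 1.9474
43/17 = 2.5294
1.9474 < 2.5294, so 37:19 is less
= 43:17

43:17


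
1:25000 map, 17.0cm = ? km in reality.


Real distance = map distance × scale
= 17.0cm × 25000
= 425000 cm = 4250.0 m
= 4.250 km

4.250 km


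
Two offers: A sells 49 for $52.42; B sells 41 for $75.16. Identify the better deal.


Deal A: $52.42/49 = $1.0698/unit
Deal B: $75.16/41 = $1.8332/unit
A is cheaper per unit
= Deal A

Deal A


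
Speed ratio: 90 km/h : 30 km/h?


Ratio = 90:30
GCD = 30
Simplified = 3:1
Time ratio (same distance) = 1:3
Speed ratio = 3:1

3:1


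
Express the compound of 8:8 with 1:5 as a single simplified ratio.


Compound ratio = (8×1) : (8×5)
= 8:40
GCD = 8
= 1:5

1:5


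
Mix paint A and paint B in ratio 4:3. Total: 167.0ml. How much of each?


Total parts = 4 + 3 = 7
paint A: 167.0 × 4/7 = 95.4ml
paint B: 167.0 × 3/7 = 71.6ml
= 95.4ml and 71.6ml

95.4ml and 71.6ml


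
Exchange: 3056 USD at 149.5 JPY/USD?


Amount × rate = 3056 × 149.5
= 456872.00 JPY

456872.00 JPY


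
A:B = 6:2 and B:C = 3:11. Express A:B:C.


Match B: multiply A:B by 3 → 18:6
Multiply B:C by 2 → 6:22
Combined: 18:6:22
GCD = 2
= 9:3:11

9:3:11


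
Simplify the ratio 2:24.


GCD(2, 24) = 2
2/2 : 24/2
= 1:12

1:12


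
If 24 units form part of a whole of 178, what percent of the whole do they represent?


Percentage = (part / whole) × 100
= (24 / 178) × 100
≈ 13.48%

13.48%


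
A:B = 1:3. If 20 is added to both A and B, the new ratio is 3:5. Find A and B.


Let A = 1k, B = 3k.
(1k + 20) / (3k + 20) = 3/5
Cross-multiply: 5(1k + 20) = 3(3k + 20)
5k + 100 = 9k + 60
5k - 9k = 60 - 100
-4k = -40
k = -40/-4 = 10
A = 1×10 = 10, B = 3×10 = 30
= A = 10, B = 30

A = 10, B = 30


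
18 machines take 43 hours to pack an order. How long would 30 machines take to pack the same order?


Inverse proportion: x × y = constant
k = 18 × 43 = 774
y₂ = k / 30 = 774 / 30
= 25.80

25.80


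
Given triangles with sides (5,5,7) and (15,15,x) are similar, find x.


Scale factor = 15/5 = 3
Missing side = 7 × 3
= 21.0

21.0


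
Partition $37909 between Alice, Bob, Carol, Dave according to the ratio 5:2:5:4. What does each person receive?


Total parts = 5 + 2 + 5 + 4 = 16
Alice: 37909 × 5/16 = 11846.56
Bob: 37909 × 2/16 = 4738.63
Carol: 37909 × 5/16 = 11846.56
Dave: 37909 × 4/16 = 9477.25
= Alice: $11846.56, Bob: $4738.63, Carol: $11846.56, Dave: $9477.25

Alice: $11846.56, Bob: $4738.63, Carol: $11846.56, Dave: $9477.25


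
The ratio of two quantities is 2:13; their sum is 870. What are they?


Let A = 2k, B = 13k.
2k + 13k = 870
15k = 870 → k = 870/15 = 58
A = 2×58 = 116, B = 13×58 = 754
= A = 116, B = 754

A = 116, B = 754


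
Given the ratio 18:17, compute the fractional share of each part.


Total parts = 18 + 17 = 35
First part: 18/35 = 18/35
Second part: 17/35 = 17/35
= 18/35 and 17/35

18/35 and 17/35


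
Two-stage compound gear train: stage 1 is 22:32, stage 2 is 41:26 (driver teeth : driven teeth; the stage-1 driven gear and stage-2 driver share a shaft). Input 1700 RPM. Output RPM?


Stage 1: RPM_B = RPM_A × t_A/t_B = 1700 × 22/32 = 37400/32 = 1168.75
B and C share a shaft → RPM_C = RPM_B
Stage 2: RPM_D = RPM_C × t_C/t_D = RPM_A × (t_A×t_C)/(t_B×t_D)
Overall ratio = (22×41)/(32×26) = 902/832
RPM_D = 1700 × 902/832 = 1533400/832
≈ 1843.03 RPM

1843.03 RPM


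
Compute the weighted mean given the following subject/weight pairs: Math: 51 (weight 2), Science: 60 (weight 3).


Numerator = 51×2 + 60×3
= 102 + 180
= 282
Total weight = 5
Weighted avg = 282/5
= 56.40

56.40


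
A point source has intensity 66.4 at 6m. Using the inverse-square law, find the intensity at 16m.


I₁d₁² = I₂d₂²
I₂ = I₁ × (d₁/d₂)²
= 66.4 × (6/16)²
= 66.4 × 36/256
= 2390.4/256
= 9.3375

9.3375


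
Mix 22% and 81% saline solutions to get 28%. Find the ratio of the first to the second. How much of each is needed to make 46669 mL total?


Let x parts of 22% mix with y parts of 81%.
22x + 81y = 28(x + y)
22x + 81y = 28x + 28y
x(22 - 28) = y(28 - 81)
x/y = (81 - 28)/(28 - 22) = 53/6
Simplify: 53:6
Total parts = 59; one part = 46669/59 = 791.00 mL
22% solution: 53×791.00 = 41923.00 mL
81% solution: 6×791.00 = 4746.00 mL
= ratio 53:6; 41923.00 mL and 4746.00 mL

ratio 53:6; 41923.00 mL and 4746.00 mL


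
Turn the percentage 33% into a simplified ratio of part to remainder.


33% means 33 parts out of 100; remainder = 67
Part : remainder = 33:67
GCD = 1
= 33:67

33:67


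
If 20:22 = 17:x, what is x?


Cross multiply: 20 × x = 22 × 17
20x = 374
x = 374 / 20
= 18.70

18.70
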